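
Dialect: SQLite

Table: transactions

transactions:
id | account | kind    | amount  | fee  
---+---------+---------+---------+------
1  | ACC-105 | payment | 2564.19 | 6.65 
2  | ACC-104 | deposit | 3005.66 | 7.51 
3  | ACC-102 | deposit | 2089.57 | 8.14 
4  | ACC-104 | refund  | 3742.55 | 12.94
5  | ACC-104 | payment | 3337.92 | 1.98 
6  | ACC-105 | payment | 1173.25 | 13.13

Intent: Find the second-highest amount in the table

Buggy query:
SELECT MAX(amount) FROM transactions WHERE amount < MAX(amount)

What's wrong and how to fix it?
Bug: MAX(amount) on the right of the comparison is an aggregate-in-WHERE error

Fix: Put the inner MAX in a scalar subquery

Corrected query:
SELECT MAX(amount) FROM transactions WHERE amount < (SELECT MAX(amount) FROM transactions)

Result:
MAX(amount)
-----------
3337.92    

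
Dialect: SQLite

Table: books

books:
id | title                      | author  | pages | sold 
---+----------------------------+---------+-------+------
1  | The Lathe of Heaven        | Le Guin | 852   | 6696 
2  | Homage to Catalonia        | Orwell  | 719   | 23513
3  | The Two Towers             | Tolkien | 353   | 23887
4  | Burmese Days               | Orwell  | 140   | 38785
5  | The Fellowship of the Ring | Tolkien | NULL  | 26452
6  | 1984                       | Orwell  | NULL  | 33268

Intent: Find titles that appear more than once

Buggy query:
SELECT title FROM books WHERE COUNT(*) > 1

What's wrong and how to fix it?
Bug: WHERE can't reference COUNT(*); aggregates are computed after WHERE

Fix: GROUP BY title, then filter groups with HAVING COUNT(*) > 1

Corrected query:
SELECT title FROM books GROUP BY title HAVING COUNT(*) > 1

Result:
(no rows)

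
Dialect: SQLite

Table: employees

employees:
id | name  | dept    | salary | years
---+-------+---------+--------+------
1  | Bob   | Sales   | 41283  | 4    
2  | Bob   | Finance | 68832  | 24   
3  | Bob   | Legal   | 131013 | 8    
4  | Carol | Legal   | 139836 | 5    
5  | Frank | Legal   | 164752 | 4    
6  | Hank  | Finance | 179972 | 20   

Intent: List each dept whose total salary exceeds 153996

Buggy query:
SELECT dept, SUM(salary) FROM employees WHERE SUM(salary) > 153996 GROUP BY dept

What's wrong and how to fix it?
Bug: Aggregate functions cannot appear in a WHERE clause

Fix: Use HAVING (which filters groups after aggregation) instead of WHERE

Corrected query:
SELECT dept, SUM(salary) FROM employees GROUP BY dept HAVING SUM(salary) > 153996

Result:
dept    | SUM(salary)
--------+------------
Finance | 248804     
Legal   | 435601     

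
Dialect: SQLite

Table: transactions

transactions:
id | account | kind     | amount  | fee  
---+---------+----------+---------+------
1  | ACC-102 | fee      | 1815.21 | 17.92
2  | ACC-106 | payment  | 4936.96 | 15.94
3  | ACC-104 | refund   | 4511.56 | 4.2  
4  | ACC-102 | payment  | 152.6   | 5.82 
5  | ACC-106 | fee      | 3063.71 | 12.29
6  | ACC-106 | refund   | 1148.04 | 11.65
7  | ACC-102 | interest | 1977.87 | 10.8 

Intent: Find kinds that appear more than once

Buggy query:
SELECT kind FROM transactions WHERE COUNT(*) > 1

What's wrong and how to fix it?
Bug: COUNT(*) is an aggregate and cannot be used in WHERE

Fix: GROUP BY kind, then filter groups with HAVING COUNT(*) > 1

Corrected query:
SELECT kind FROM transactions GROUP BY kind HAVING COUNT(*) > 1

Result:
kind   
-------
fee    
payment
refund 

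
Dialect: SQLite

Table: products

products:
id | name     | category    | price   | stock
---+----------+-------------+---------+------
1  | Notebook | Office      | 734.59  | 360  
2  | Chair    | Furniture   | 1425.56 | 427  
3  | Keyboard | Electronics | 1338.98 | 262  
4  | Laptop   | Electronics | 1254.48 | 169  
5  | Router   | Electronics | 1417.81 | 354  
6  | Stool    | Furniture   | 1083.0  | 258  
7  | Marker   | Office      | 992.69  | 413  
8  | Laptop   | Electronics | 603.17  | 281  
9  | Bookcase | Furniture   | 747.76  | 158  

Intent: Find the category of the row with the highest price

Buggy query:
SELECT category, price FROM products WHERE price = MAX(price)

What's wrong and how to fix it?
Bug: WHERE is evaluated per row; an aggregate over the whole table isn't defined there

Fix: Use a subquery: WHERE price = (SELECT MAX(price) FROM products)

Corrected query:
SELECT category, price FROM products WHERE price = (SELECT MAX(price) FROM products)

Result:
category  | price  
----------+--------
Furniture | 1425.56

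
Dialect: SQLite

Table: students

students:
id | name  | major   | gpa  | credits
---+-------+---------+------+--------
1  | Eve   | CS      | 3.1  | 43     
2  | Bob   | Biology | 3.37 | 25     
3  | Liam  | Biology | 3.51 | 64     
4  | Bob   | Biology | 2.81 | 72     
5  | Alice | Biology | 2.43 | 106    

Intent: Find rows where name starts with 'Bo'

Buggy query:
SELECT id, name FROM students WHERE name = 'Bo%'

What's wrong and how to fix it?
Bug: Wildcards only work with LIKE; '=' treats '%' as a literal character

Fix: Use LIKE for wildcard pattern matching

Corrected query:
SELECT id, name FROM students WHERE name LIKE 'Bo%'

Result:
id | name
---+-----
2  | Bob 
4  | Bob 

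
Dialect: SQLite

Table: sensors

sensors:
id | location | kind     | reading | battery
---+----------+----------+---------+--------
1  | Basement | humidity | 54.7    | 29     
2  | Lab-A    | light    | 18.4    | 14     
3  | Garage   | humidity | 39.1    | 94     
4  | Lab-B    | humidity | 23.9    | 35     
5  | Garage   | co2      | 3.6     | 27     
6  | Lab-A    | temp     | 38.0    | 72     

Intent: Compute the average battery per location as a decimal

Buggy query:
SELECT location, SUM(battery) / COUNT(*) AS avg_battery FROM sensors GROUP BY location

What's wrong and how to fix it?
Bug: Both operands are integers, so '/' performs integer division and truncates

Fix: Multiply by 1.0 (or CAST to REAL) to force floating-point division

Corrected query:
SELECT location, SUM(battery) * 1.0 / COUNT(*) AS avg_battery FROM sensors GROUP BY location

Result:
location | avg_battery
---------+------------
Basement | 29         
Garage   | 60.5       
Lab-A    | 43         
Lab-B    | 35         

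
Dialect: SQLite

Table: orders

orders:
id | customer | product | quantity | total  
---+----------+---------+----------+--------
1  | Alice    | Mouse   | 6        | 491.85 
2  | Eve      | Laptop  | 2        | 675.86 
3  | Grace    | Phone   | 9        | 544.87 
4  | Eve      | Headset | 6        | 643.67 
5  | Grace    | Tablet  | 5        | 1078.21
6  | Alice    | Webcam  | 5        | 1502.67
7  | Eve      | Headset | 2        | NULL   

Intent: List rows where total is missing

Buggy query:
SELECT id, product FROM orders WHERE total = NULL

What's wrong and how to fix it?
Bug: '= NULL' is always unknown in SQL three-valued logic, so no rows match

Fix: Replace '= NULL' with 'IS NULL'

Corrected query:
SELECT id, product FROM orders WHERE total IS NULL

Result:
id | product
---+--------
7  | Headset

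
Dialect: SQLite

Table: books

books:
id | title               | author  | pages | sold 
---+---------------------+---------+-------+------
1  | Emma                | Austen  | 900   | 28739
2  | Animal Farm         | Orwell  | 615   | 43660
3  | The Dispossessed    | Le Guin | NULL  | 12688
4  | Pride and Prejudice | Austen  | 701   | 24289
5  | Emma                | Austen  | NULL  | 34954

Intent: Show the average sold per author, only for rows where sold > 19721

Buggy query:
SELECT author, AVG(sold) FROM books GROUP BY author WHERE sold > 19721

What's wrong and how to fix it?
Bug: WHERE cannot follow GROUP BY

Fix: Move the WHERE clause before GROUP BY

Corrected query:
SELECT author, AVG(sold) FROM books WHERE sold > 19721 GROUP BY author

Result:
author | AVG(sold)   
-------+-------------
Austen | 29327.333333
Orwell | 43660       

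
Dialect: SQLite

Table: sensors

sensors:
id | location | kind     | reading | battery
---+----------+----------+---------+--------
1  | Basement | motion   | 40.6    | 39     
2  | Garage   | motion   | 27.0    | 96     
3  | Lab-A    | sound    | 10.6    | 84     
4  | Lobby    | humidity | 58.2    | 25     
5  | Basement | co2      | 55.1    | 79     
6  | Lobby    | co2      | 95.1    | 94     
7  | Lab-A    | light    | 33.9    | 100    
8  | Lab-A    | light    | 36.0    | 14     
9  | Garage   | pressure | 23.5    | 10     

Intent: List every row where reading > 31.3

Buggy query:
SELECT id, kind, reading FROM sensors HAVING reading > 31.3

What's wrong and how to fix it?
Bug: HAVING filters the output of aggregation, but this query has no GROUP BY and no aggregate functions, so SQLite rejects it (HAVING clause on a non-aggregate query); the condition here is per row

Fix: Replace HAVING with WHERE since the condition applies to individual rows

Corrected query:
SELECT id, kind, reading FROM sensors WHERE reading > 31.3

Result:
id | kind     | reading
---+----------+--------
1  | motion   | 40.6   
4  | humidity | 58.2   
5  | co2      | 55.1   
6  | co2      | 95.1   
7  | light    | 33.9   
8  | light    | 36     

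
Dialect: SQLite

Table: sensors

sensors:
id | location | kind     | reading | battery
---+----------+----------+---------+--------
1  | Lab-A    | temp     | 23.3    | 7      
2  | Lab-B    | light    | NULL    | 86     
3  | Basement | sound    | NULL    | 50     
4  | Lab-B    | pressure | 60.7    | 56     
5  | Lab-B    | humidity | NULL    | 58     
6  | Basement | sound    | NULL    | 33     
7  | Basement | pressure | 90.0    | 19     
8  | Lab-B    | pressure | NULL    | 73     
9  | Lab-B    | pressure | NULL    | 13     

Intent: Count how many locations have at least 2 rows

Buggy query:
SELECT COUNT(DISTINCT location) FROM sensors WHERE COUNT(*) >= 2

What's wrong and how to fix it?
Bug: WHERE filters individual rows, not groups, so a group-level COUNT is invalid there

Fix: Use a subquery that GROUPs and filters with HAVING, then count its rows

Corrected query:
SELECT COUNT(*) FROM (SELECT location FROM sensors GROUP BY location HAVING COUNT(*) >= 2)

Result:
COUNT(*)
--------
2       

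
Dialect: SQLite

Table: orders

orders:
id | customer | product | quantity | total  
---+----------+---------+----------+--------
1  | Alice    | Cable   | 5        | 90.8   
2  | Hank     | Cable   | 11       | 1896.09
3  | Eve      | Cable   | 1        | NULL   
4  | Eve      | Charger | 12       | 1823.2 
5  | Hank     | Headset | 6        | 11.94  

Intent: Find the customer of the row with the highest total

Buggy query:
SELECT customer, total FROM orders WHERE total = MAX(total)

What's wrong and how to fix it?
Bug: MAX(total) is an aggregate and cannot be used directly in WHERE

Fix: Use a subquery: WHERE total = (SELECT MAX(total) FROM orders)

Corrected query:
SELECT customer, total FROM orders WHERE total = (SELECT MAX(total) FROM orders)

Result:
customer | total  
---------+--------
Hank     | 1896.09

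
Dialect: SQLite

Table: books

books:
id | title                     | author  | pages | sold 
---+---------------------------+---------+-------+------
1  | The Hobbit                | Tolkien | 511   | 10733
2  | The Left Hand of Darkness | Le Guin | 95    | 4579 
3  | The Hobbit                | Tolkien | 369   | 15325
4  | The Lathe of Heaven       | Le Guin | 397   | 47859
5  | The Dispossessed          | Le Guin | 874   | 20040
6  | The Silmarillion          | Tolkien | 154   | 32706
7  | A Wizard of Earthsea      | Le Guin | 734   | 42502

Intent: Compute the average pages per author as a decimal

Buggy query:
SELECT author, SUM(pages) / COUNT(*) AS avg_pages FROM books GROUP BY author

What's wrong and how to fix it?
Bug: SUM(pages) and COUNT(*) are both integers; the division truncates the fractional part

Fix: Multiply by 1.0 (or CAST to REAL) to force floating-point division

Corrected query:
SELECT author, SUM(pages) * 1.0 / COUNT(*) AS avg_pages FROM books GROUP BY author

Result:
author  | avg_pages 
--------+-----------
Le Guin | 525       
Tolkien | 344.666667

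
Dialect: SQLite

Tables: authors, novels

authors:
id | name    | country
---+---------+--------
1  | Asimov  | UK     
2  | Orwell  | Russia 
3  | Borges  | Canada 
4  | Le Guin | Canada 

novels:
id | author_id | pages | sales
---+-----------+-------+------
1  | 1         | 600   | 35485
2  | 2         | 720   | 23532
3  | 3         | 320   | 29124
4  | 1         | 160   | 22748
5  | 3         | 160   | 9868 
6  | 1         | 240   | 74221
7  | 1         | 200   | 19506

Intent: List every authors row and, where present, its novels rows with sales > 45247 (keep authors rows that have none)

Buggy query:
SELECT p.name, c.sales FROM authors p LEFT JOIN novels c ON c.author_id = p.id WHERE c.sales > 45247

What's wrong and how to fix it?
Bug: A WHERE condition on the right-hand table after LEFT JOIN drops unmatched parents

Fix: Move the right-table condition into the ON clause so unmatched parents are kept

Corrected query:
SELECT p.name, c.sales FROM authors p LEFT JOIN novels c ON c.author_id = p.id AND c.sales > 45247

Result:
name    | sales
--------+------
Asimov  | 74221
Orwell  | NULL 
Borges  | NULL 
Le Guin | NULL 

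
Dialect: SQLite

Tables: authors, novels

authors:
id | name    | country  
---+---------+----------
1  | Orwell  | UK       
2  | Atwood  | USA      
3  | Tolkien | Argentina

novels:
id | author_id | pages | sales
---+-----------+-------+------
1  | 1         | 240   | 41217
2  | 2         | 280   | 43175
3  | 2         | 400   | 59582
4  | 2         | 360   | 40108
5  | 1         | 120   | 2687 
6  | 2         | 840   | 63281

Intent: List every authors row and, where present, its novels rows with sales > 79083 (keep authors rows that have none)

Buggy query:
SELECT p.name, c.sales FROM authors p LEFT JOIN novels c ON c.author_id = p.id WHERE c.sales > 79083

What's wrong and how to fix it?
Bug: Filtering c.sales in WHERE discards the NULL rows produced by LEFT JOIN, turning it into an inner join

Fix: Put 'c.sales > 79083' in the JOIN's ON clause instead of WHERE

Corrected query:
SELECT p.name, c.sales FROM authors p LEFT JOIN novels c ON c.author_id = p.id AND c.sales > 79083

Result:
name    | sales
--------+------
Orwell  | NULL 
Atwood  | NULL 
Tolkien | NULL 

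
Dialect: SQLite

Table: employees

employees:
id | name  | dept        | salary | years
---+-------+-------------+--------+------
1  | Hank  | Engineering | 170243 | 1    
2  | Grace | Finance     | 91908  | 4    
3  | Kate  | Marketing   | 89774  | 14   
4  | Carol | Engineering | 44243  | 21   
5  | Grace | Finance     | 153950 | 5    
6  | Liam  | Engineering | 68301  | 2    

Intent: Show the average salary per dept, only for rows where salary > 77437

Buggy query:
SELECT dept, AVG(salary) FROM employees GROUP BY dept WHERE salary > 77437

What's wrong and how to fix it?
Bug: WHERE cannot follow GROUP BY

Fix: Move the WHERE clause before GROUP BY

Corrected query:
SELECT dept, AVG(salary) FROM employees WHERE salary > 77437 GROUP BY dept

Result:
dept        | AVG(salary)
------------+------------
Engineering | 170243     
Finance     | 122929     
Marketing   | 89774      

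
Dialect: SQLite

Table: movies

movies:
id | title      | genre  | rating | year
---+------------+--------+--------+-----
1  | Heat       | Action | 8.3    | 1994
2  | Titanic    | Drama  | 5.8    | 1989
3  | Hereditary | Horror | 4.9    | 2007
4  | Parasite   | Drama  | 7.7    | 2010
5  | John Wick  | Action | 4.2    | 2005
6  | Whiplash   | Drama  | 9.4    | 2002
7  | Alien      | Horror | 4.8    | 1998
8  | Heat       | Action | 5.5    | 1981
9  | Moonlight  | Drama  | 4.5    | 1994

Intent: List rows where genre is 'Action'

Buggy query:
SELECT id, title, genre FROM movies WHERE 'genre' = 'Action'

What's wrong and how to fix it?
Bug: 'genre' in single quotes is a string literal, not the column; the comparison is literal-vs-literal and never true

Fix: Remove the quotes around the column name (or use double quotes for an identifier)

Corrected query:
SELECT id, title, genre FROM movies WHERE genre = 'Action'

Result:
id | title     | genre 
---+-----------+-------
1  | Heat      | Action
5  | John Wick | Action
8  | Heat      | Action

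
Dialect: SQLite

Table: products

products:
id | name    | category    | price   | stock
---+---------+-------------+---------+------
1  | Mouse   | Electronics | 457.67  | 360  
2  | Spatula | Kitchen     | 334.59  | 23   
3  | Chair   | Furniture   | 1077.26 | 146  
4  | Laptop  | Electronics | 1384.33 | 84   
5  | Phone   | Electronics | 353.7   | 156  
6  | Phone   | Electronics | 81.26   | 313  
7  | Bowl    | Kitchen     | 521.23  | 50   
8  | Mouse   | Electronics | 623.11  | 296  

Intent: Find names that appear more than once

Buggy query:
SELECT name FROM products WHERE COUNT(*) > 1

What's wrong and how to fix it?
Bug: COUNT(*) is an aggregate and cannot be used in WHERE

Fix: Group first, then use HAVING for the count condition

Corrected query:
SELECT name FROM products GROUP BY name HAVING COUNT(*) > 1

Result:
name 
-----
Mouse
Phone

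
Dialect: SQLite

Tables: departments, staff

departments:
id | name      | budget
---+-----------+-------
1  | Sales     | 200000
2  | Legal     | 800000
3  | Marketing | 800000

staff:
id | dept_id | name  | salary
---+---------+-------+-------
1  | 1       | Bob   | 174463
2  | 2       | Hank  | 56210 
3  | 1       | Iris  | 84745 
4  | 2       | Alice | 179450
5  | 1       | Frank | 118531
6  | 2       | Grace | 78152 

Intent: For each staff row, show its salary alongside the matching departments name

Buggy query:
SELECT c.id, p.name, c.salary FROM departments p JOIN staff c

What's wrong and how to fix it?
Bug: JOIN with no ON clause produces a cartesian product; every staff row pairs with every departments row

Fix: Add ON c.dept_id = p.id to the JOIN

Corrected query:
SELECT c.id, p.name, c.salary FROM departments p JOIN staff c ON c.dept_id = p.id

Result:
id | name  | salary
---+-------+-------
1  | Sales | 174463
2  | Legal | 56210 
3  | Sales | 84745 
4  | Legal | 179450
5  | Sales | 118531
6  | Legal | 78152 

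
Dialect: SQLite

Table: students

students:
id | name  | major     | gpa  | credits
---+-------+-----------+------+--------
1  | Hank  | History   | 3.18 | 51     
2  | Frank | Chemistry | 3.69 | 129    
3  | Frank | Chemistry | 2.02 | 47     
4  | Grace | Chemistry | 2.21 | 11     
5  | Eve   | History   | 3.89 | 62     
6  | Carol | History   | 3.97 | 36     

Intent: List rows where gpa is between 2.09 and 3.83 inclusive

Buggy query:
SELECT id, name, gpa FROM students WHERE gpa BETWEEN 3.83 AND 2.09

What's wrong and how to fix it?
Bug: BETWEEN expects the lower bound first; with 3.83 AND 2.09 the range is empty

Fix: Swap the bounds so the smaller value comes first

Corrected query:
SELECT id, name, gpa FROM students WHERE gpa BETWEEN 2.09 AND 3.83

Result:
id | name  | gpa 
---+-------+-----
1  | Hank  | 3.18
2  | Frank | 3.69
4  | Grace | 2.21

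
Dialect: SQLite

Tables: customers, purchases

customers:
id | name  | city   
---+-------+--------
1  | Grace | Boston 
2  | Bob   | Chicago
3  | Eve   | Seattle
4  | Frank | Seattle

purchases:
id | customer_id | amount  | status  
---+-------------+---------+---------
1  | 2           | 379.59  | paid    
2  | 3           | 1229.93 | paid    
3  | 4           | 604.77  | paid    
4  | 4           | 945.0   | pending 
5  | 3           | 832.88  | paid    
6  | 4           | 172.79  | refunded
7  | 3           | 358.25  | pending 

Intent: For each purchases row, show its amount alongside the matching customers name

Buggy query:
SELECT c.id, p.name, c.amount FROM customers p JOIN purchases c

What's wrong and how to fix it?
Bug: Missing join condition: each purchases row is matched to all customers rows instead of just its own

Fix: Specify the join condition linking the foreign key to the parent id

Corrected query:
SELECT c.id, p.name, c.amount FROM customers p JOIN purchases c ON c.customer_id = p.id

Result:
id | name  | amount 
---+-------+--------
1  | Bob   | 379.59 
2  | Eve   | 1229.93
3  | Frank | 604.77 
4  | Frank | 945    
5  | Eve   | 832.88 
6  | Frank | 172.79 
7  | Eve   | 358.25 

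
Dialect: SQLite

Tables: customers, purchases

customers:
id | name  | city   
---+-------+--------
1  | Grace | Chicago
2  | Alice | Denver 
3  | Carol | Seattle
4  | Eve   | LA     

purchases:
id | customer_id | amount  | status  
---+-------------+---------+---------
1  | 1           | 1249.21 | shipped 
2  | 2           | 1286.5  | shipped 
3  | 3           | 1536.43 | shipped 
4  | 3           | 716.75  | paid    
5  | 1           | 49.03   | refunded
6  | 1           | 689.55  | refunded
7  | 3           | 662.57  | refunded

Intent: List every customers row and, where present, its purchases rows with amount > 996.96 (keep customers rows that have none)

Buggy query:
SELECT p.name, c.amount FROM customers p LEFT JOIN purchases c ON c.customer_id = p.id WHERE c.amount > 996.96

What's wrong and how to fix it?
Bug: Filtering c.amount in WHERE discards the NULL rows produced by LEFT JOIN, turning it into an inner join

Fix: Put 'c.amount > 996.96' in the JOIN's ON clause instead of WHERE

Corrected query:
SELECT p.name, c.amount FROM customers p LEFT JOIN purchases c ON c.customer_id = p.id AND c.amount > 996.96

Result:
name  | amount 
------+--------
Grace | 1249.21
Alice | 1286.5 
Carol | 1536.43
Eve   | NULL   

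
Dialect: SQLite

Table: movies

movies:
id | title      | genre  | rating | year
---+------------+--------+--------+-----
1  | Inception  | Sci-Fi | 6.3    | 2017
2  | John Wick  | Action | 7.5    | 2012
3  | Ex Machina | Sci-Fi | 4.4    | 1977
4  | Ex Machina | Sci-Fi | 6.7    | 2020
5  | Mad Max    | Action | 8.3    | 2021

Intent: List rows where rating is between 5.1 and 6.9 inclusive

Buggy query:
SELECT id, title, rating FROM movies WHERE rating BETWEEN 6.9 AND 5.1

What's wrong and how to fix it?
Bug: The bounds are reversed; BETWEEN a AND b requires a <= b to match anything

Fix: Swap the bounds so the smaller value comes first

Corrected query:
SELECT id, title, rating FROM movies WHERE rating BETWEEN 5.1 AND 6.9

Result:
id | title      | rating
---+------------+-------
1  | Inception  | 6.3   
4  | Ex Machina | 6.7   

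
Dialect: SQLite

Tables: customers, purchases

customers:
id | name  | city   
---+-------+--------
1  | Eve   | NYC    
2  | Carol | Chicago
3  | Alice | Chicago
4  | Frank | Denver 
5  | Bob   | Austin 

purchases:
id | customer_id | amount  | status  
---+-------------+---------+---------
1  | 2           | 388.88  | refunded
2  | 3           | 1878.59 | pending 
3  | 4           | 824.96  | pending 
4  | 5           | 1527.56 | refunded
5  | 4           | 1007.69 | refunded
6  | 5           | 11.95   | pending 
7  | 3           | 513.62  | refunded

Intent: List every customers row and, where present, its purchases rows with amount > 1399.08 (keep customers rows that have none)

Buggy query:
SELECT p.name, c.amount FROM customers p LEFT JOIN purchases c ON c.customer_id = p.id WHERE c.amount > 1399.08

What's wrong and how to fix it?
Bug: A WHERE condition on the right-hand table after LEFT JOIN drops unmatched parents

Fix: Move the right-table condition into the ON clause so unmatched parents are kept

Corrected query:
SELECT p.name, c.amount FROM customers p LEFT JOIN purchases c ON c.customer_id = p.id AND c.amount > 1399.08

Result:
name  | amount 
------+--------
Eve   | NULL   
Carol | NULL   
Alice | 1878.59
Frank | NULL   
Bob   | 1527.56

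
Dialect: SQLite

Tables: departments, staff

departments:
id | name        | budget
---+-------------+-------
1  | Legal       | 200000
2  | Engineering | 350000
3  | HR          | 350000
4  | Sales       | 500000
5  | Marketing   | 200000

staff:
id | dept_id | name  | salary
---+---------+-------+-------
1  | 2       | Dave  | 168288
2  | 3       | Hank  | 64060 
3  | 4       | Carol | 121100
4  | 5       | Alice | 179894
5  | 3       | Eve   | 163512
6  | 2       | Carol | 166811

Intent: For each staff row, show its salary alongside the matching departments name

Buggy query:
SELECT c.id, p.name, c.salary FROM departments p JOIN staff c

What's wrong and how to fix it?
Bug: Missing join condition: each staff row is matched to all departments rows instead of just its own

Fix: Specify the join condition linking the foreign key to the parent id

Corrected query:
SELECT c.id, p.name, c.salary FROM departments p JOIN staff c ON c.dept_id = p.id

Result:
id | name        | salary
---+-------------+-------
1  | Engineering | 168288
2  | HR          | 64060 
3  | Sales       | 121100
4  | Marketing   | 179894
5  | HR          | 163512
6  | Engineering | 166811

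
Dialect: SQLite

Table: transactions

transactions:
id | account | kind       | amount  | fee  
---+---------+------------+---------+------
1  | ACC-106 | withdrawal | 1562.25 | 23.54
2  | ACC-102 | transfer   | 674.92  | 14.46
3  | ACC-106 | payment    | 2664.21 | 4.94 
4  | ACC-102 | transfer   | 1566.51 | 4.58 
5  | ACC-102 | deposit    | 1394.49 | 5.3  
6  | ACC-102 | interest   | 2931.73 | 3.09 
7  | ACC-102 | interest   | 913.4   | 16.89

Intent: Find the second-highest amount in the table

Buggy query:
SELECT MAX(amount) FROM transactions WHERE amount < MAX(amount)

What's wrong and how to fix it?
Bug: MAX(amount) on the right of the comparison is an aggregate-in-WHERE error

Fix: Put the inner MAX in a scalar subquery

Corrected query:
SELECT MAX(amount) FROM transactions WHERE amount < (SELECT MAX(amount) FROM transactions)

Result:
MAX(amount)
-----------
2664.21    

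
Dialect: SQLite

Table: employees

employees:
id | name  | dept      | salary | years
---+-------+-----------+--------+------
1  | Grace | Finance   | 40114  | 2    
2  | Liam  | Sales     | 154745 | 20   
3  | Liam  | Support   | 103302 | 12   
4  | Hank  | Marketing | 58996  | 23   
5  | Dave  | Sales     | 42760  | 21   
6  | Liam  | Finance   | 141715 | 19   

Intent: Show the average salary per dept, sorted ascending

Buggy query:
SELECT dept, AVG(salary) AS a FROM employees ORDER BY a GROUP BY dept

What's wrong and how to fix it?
Bug: GROUP BY must precede ORDER BY

Fix: Reorder: SELECT … FROM … GROUP BY … ORDER BY …

Corrected query:
SELECT dept, AVG(salary) AS a FROM employees GROUP BY dept ORDER BY a

Result:
dept      | a      
----------+--------
Marketing | 58996  
Finance   | 90914.5
Sales     | 98752.5
Support   | 103302 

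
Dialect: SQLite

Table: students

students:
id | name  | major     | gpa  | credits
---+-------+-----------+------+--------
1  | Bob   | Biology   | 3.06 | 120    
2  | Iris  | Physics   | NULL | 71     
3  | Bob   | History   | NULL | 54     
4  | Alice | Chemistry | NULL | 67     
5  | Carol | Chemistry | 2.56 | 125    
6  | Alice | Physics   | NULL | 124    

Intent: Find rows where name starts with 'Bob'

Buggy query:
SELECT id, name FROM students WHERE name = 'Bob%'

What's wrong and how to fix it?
Bug: '=' compares the literal string including the % character; pattern matching needs LIKE

Fix: Replace '=' with LIKE so 'Bob%' is treated as a pattern

Corrected query:
SELECT id, name FROM students WHERE name LIKE 'Bob%'

Result:
id | name
---+-----
1  | Bob 
3  | Bob 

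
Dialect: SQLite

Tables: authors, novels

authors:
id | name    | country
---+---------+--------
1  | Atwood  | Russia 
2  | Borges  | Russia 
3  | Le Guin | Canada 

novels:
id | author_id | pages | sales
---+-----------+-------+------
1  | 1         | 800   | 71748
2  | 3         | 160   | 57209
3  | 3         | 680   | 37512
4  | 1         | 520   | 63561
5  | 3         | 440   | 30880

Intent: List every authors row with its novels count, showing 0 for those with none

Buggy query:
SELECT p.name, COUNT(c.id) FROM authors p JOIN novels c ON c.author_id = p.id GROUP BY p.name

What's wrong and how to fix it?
Bug: INNER JOIN drops authors rows that have no matching novels rows

Fix: Use LEFT JOIN so parents without children still appear (COUNT(c.id) gives 0)

Corrected query:
SELECT p.name, COUNT(c.id) FROM authors p LEFT JOIN novels c ON c.author_id = p.id GROUP BY p.name

Result:
name    | COUNT(c.id)
--------+------------
Atwood  | 2          
Borges  | 0          
Le Guin | 3          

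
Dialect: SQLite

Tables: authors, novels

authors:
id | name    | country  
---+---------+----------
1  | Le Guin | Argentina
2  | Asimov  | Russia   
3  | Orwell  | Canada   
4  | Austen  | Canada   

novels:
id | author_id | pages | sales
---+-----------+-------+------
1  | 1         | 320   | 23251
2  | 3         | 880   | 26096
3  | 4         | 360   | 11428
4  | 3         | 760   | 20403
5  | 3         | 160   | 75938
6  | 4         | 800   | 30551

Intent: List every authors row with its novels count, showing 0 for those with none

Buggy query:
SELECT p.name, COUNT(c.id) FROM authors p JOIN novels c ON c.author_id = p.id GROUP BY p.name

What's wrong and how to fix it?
Bug: An inner join excludes parents with zero children

Fix: Use LEFT JOIN so parents without children still appear (COUNT(c.id) gives 0)

Corrected query:
SELECT p.name, COUNT(c.id) FROM authors p LEFT JOIN novels c ON c.author_id = p.id GROUP BY p.name

Result:
name    | COUNT(c.id)
--------+------------
Asimov  | 0          
Austen  | 2          
Le Guin | 1          
Orwell  | 3          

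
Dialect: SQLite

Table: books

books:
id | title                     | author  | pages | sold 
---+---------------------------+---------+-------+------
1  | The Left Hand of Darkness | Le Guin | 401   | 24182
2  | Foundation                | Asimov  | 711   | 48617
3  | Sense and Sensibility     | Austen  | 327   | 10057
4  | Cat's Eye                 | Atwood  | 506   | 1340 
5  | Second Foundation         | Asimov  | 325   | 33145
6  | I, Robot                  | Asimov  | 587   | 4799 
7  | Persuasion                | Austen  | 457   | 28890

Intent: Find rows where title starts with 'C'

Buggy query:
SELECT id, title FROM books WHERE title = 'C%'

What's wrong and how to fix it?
Bug: '=' compares the literal string including the % character; pattern matching needs LIKE

Fix: Use LIKE for wildcard pattern matching

Corrected query:
SELECT id, title FROM books WHERE title LIKE 'C%'

Result:
id | title    
---+----------
4  | Cat's Eye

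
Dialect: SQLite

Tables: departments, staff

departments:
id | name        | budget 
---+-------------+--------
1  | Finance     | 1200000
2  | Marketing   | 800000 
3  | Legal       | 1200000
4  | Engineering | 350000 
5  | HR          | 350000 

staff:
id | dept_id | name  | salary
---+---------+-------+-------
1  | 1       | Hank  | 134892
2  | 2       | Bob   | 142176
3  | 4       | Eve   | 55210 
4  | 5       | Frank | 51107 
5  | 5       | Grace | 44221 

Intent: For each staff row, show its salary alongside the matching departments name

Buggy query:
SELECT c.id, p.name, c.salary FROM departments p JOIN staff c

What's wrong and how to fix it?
Bug: Missing join condition: each staff row is matched to all departments rows instead of just its own

Fix: Specify the join condition linking the foreign key to the parent id

Corrected query:
SELECT c.id, p.name, c.salary FROM departments p JOIN staff c ON c.dept_id = p.id

Result:
id | name        | salary
---+-------------+-------
1  | Finance     | 134892
2  | Marketing   | 142176
3  | Engineering | 55210 
4  | HR          | 51107 
5  | HR          | 44221 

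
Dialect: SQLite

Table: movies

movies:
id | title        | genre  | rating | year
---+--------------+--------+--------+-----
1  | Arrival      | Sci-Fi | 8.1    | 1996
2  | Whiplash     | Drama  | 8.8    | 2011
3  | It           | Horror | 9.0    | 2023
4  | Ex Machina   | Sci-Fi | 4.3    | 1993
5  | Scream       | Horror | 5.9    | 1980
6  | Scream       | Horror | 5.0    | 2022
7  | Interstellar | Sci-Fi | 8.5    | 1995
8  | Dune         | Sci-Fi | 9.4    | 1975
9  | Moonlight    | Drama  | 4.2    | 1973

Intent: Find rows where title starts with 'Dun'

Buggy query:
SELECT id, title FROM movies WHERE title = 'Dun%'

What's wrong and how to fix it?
Bug: '=' compares the literal string including the % character; pattern matching needs LIKE

Fix: Replace '=' with LIKE so 'Dun%' is treated as a pattern

Corrected query:
SELECT id, title FROM movies WHERE title LIKE 'Dun%'

Result:
id | title
---+------
8  | Dune 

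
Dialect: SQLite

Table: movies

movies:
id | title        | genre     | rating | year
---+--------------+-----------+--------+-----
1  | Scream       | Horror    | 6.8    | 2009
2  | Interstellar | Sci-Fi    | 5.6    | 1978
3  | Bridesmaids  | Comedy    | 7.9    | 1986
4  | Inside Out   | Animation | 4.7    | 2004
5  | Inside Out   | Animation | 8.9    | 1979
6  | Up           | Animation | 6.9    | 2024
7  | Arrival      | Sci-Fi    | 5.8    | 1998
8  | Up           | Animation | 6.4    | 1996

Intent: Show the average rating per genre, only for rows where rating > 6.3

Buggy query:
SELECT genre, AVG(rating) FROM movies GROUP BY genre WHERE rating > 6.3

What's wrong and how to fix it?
Bug: WHERE cannot follow GROUP BY

Fix: Move the WHERE clause before GROUP BY

Corrected query:
SELECT genre, AVG(rating) FROM movies WHERE rating > 6.3 GROUP BY genre

Result:
genre     | AVG(rating)
----------+------------
Animation | 7.4        
Comedy    | 7.9        
Horror    | 6.8        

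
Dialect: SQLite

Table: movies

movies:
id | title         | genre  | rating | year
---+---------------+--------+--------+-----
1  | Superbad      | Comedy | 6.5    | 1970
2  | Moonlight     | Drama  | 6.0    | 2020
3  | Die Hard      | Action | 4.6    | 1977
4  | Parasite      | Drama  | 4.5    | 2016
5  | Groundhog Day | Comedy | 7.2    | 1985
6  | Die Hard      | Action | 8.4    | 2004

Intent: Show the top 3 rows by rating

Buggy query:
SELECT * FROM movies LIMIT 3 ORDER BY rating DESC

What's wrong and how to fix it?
Bug: LIMIT must come after ORDER BY

Fix: Sort with ORDER BY, then apply LIMIT

Corrected query:
SELECT * FROM movies ORDER BY rating DESC LIMIT 3

Result:
id | title         | genre  | rating | year
---+---------------+--------+--------+-----
6  | Die Hard      | Action | 8.4    | 2004
5  | Groundhog Day | Comedy | 7.2    | 1985
1  | Superbad      | Comedy | 6.5    | 1970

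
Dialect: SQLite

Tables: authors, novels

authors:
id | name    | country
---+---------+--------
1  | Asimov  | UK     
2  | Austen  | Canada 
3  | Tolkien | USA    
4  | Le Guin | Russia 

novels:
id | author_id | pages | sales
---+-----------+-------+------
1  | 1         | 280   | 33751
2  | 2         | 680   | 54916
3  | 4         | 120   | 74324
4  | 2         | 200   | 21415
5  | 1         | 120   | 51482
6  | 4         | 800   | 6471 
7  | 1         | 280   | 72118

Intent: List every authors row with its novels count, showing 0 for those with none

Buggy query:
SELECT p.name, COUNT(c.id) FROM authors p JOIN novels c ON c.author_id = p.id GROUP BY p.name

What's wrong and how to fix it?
Bug: An inner join excludes parents with zero children

Fix: Switch to LEFT JOIN to retain unmatched parent rows

Corrected query:
SELECT p.name, COUNT(c.id) FROM authors p LEFT JOIN novels c ON c.author_id = p.id GROUP BY p.name

Result:
name    | COUNT(c.id)
--------+------------
Asimov  | 3          
Austen  | 2          
Le Guin | 2          
Tolkien | 0          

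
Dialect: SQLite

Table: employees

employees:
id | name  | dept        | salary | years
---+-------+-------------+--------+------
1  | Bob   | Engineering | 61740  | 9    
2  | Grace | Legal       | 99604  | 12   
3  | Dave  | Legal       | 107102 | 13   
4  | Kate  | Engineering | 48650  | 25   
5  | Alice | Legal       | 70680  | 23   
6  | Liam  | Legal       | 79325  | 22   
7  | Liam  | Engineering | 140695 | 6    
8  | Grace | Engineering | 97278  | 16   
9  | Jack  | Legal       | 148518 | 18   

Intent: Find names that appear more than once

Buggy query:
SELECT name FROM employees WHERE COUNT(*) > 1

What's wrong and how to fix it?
Bug: WHERE can't reference COUNT(*); aggregates are computed after WHERE

Fix: Group first, then use HAVING for the count condition

Corrected query:
SELECT name FROM employees GROUP BY name HAVING COUNT(*) > 1

Result:
name 
-----
Grace
Liam 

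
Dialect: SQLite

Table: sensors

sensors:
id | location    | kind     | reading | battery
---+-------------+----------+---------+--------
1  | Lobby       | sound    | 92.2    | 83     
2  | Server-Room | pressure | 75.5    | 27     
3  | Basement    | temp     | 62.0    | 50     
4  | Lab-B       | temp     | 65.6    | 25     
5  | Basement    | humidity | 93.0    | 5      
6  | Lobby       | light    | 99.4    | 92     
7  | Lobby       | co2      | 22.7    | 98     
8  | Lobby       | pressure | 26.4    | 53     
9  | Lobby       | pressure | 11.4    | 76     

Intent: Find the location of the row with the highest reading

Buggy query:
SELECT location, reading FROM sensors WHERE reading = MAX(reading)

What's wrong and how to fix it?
Bug: WHERE is evaluated per row; an aggregate over the whole table isn't defined there

Fix: Use a subquery: WHERE reading = (SELECT MAX(reading) FROM sensors)

Corrected query:
SELECT location, reading FROM sensors WHERE reading = (SELECT MAX(reading) FROM sensors)

Result:
location | reading
---------+--------
Lobby    | 99.4   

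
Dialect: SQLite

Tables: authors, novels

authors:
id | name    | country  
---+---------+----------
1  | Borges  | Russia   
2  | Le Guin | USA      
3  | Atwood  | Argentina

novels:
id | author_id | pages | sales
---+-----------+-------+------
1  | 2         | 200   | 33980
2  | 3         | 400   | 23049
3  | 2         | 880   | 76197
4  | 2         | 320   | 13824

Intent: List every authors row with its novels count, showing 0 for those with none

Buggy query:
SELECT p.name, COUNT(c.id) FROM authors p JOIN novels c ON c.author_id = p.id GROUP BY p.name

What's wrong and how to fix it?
Bug: INNER JOIN drops authors rows that have no matching novels rows

Fix: Use LEFT JOIN so parents without children still appear (COUNT(c.id) gives 0)

Corrected query:
SELECT p.name, COUNT(c.id) FROM authors p LEFT JOIN novels c ON c.author_id = p.id GROUP BY p.name

Result:
name    | COUNT(c.id)
--------+------------
Atwood  | 1          
Borges  | 0          
Le Guin | 3          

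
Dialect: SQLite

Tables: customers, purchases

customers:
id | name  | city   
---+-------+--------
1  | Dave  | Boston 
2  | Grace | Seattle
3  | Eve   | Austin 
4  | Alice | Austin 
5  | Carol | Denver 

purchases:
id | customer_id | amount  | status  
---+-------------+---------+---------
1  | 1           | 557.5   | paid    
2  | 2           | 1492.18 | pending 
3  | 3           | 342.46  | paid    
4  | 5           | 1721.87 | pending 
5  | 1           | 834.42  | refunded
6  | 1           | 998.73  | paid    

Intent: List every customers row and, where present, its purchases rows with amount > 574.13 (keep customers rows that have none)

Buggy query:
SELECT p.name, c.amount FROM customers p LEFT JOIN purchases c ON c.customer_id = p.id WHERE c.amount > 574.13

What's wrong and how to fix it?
Bug: A WHERE condition on the right-hand table after LEFT JOIN drops unmatched parents

Fix: Put 'c.amount > 574.13' in the JOIN's ON clause instead of WHERE

Corrected query:
SELECT p.name, c.amount FROM customers p LEFT JOIN purchases c ON c.customer_id = p.id AND c.amount > 574.13

Result:
name  | amount 
------+--------
Dave  | 834.42 
Dave  | 998.73 
Grace | 1492.18
Eve   | NULL   
Alice | NULL   
Carol | 1721.87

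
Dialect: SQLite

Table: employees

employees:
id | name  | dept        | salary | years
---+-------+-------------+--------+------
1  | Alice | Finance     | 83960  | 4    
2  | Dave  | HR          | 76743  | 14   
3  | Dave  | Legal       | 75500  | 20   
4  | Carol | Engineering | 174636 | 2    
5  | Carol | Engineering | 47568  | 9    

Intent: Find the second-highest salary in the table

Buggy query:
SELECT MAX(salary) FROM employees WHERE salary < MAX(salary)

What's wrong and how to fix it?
Bug: MAX(salary) on the right of the comparison is an aggregate-in-WHERE error

Fix: Compute the overall MAX in a subquery, then take MAX of rows below it

Corrected query:
SELECT MAX(salary) FROM employees WHERE salary < (SELECT MAX(salary) FROM employees)

Result:
MAX(salary)
-----------
83960      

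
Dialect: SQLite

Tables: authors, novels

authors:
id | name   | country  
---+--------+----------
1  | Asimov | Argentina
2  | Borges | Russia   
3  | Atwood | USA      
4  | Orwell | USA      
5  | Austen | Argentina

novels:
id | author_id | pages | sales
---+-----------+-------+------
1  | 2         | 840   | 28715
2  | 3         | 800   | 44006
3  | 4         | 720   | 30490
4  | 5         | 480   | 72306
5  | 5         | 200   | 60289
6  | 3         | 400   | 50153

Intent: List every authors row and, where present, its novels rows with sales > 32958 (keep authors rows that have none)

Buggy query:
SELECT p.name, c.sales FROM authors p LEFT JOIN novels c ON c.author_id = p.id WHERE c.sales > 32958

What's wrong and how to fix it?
Bug: A WHERE condition on the right-hand table after LEFT JOIN drops unmatched parents

Fix: Put 'c.sales > 32958' in the JOIN's ON clause instead of WHERE

Corrected query:
SELECT p.name, c.sales FROM authors p LEFT JOIN novels c ON c.author_id = p.id AND c.sales > 32958

Result:
name   | sales
-------+------
Asimov | NULL 
Borges | NULL 
Atwood | 44006
Atwood | 50153
Orwell | NULL 
Austen | 60289
Austen | 72306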